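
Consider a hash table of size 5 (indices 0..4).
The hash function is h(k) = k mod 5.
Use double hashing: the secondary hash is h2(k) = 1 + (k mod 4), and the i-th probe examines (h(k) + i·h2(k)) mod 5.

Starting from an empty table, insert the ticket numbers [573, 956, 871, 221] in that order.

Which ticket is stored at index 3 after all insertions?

Insert 573: h=3, slot 3 empty → index 3.
Insert 956: h=1, slot 1 empty → index 1.
Insert 871: h=1, h2=4, slot 1 occupied → index 0.
Insert 221: h=1, h2=2, slots 1,3,0 occupied → index 2.
Table: [871, 956, 221, 573, _]

573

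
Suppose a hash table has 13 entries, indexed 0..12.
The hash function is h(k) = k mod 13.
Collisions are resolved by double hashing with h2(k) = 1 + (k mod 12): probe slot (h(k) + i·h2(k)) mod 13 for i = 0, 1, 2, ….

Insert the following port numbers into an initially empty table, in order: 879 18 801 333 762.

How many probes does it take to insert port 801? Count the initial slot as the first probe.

3

879 hashes to 8; slot 8 is free → place at 8.
18 hashes to 5; slot 5 is free → place at 5.
801 hashes to 8, h2=10; 8,5 taken → place at 2.
333 hashes to 8, h2=10; 8,5,2 taken → place at 12.
762 hashes to 8, h2=7; 8,2 taken → place at 9.
Table: [., ., 801, ., ., 18, ., ., 879, 762, ., ., 333]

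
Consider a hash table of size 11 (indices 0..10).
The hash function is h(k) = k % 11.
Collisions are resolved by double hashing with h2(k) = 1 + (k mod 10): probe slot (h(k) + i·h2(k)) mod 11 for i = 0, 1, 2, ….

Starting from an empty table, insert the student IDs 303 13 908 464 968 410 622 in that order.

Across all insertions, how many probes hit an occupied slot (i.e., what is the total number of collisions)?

303 hashes to 6; slot 6 is free => place at 6.
13 hashes to 2; slot 2 is free => place at 2.
908 hashes to 6, h2=9; 6 taken => place at 4.
464 hashes to 2, h2=5; 2 taken => place at 7.
968 hashes to 0; slot 0 is free => place at 0.
410 hashes to 3; slot 3 is free => place at 3.
622 hashes to 6, h2=3; 6 taken => place at 9.
Table: [968, ∅, 13, 410, 908, ∅, 303, 464, ∅, 622, ∅]

3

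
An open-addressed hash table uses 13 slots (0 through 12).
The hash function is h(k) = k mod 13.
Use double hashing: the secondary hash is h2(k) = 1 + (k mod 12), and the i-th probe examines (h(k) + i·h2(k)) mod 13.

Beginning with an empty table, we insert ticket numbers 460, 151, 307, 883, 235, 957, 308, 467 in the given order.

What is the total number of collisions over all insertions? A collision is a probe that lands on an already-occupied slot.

Insert 460: h=5, slot 5 empty → index 5.
Insert 151: h=8, slot 8 empty → index 8.
Insert 307: h=8, h2=8, slot 8 occupied → index 3.
Insert 883: h=12, slot 12 empty → index 12.
Insert 235: h=1, slot 1 empty → index 1.
Insert 957: h=8, h2=10, slots 8,5 occupied → index 2.
Insert 308: h=9, slot 9 empty → index 9.
Insert 467: h=12, h2=12, slot 12 occupied → index 11.
Table: [∅, 235, 957, 307, ∅, 460, ∅, ∅, 151, 308, ∅, 467, 883]

4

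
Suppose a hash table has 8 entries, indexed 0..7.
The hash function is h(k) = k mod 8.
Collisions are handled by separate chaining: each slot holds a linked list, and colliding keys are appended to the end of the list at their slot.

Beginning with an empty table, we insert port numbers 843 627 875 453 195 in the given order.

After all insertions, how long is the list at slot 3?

4

Insert 843: h=3, bucket 3 empty -> new chain.
Insert 627: h=3, bucket 3 nonempty -> append to chain.
Insert 875: h=3, bucket 3 nonempty -> append to chain.
Insert 453: h=5, bucket 5 empty -> new chain.
Insert 195: h=3, bucket 3 nonempty -> append to chain.
Final buckets:
0: .
1: .
2: .
3: 843 -> 627 -> 875 -> 195
4: .
5: 453
6: .
7: .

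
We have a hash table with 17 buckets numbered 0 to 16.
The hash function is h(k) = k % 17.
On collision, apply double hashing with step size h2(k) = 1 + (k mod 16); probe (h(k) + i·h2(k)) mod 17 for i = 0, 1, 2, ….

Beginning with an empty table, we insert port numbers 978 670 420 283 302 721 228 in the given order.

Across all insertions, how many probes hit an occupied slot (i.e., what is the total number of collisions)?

6

978: h=9 → slot 9
670: h=7 → slot 7
420: h=12 → slot 12
283: h=11 → slot 11
302: h=13 → slot 13
721: h=7, h2=2, probe 7,9,11,13,15 → slot 15
228: h=7, h2=5, probe 7,12,0 → slot 0
Table: [228, ., ., ., ., ., ., 670, ., 978, ., 283, 420, 302, ., 721, .]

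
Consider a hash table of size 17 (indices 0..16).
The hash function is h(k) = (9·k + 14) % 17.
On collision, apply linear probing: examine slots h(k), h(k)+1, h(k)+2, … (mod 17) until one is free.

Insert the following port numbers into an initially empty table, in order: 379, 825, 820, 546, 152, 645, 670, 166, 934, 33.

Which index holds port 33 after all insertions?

11

Insert 379: h=8, slot 8 empty → index 8.
Insert 825: h=10, slot 10 empty → index 10.
Insert 820: h=16, slot 16 empty → index 16.
Insert 546: h=15, slot 15 empty → index 15.
Insert 152: h=5, slot 5 empty → index 5.
Insert 645: h=5, slot 5 occupied → index 6.
Insert 670: h=9, slot 9 empty → index 9.
Insert 166: h=12, slot 12 empty → index 12.
Insert 934: h=5, slots 5,6 occupied → index 7.
Insert 33: h=5, slots 5,6,7,8,9,10 occupied → index 11.
Table: [—, —, —, —, —, 152, 645, 934, 379, 670, 825, 33, 166, —, —, 546, 820]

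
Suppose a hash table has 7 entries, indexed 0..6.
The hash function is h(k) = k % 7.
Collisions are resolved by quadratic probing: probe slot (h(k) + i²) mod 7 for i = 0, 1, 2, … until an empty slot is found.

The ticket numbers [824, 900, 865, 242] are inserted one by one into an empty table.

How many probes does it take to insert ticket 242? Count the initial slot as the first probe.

824 hashes to 5; slot 5 is free => place at 5.
900 hashes to 4; slot 4 is free => place at 4.
865 hashes to 4; 4,5 taken => place at 1.
242 hashes to 4; 4,5,1 taken => place at 6.
Table: [∅, 865, ∅, ∅, 900, 824, 242]

4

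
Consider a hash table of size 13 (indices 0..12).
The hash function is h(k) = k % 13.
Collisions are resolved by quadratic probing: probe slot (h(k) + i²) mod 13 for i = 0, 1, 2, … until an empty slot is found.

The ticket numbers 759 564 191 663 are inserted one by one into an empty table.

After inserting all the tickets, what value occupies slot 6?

759 hashes to 5; slot 5 is free → place at 5.
564 hashes to 5; 5 taken → place at 6.
191 hashes to 9; slot 9 is free → place at 9.
663 hashes to 0; slot 0 is free → place at 0.
Table: [663, _, _, _, _, 759, 564, _, _, 191, _, _, _]

564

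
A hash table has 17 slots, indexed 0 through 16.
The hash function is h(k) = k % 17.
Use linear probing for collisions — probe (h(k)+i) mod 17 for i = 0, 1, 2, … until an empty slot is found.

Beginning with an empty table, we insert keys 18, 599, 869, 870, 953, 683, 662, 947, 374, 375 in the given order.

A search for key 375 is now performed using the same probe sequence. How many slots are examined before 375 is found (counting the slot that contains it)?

Insert 18: h=1, slot 1 empty -> index 1.
Insert 599: h=4, slot 4 empty -> index 4.
Insert 869: h=2, slot 2 empty -> index 2.
Insert 870: h=3, slot 3 empty -> index 3.
Insert 953: h=1, slots 1,2,3,4 occupied -> index 5.
Insert 683: h=3, slots 3,4,5 occupied -> index 6.
Insert 662: h=16, slot 16 empty -> index 16.
Insert 947: h=12, slot 12 empty -> index 12.
Insert 374: h=0, slot 0 empty -> index 0.
Insert 375: h=1, slots 1,2,3,4,5,6 occupied -> index 7.
Table: [374, 18, 869, 870, 599, 953, 683, 375, —, —, —, —, 947, —, —, —, 662]
Lookup 375: h=1, probe 1,2,3,4,5,6,7 → found at 7.

7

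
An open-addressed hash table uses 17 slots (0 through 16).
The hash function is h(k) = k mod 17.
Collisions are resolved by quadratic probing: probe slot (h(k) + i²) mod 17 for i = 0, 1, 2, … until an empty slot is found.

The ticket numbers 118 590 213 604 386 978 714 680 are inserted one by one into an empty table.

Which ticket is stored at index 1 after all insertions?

Insert 118: h=16, slot 16 empty → index 16.
Insert 590: h=12, slot 12 empty → index 12.
Insert 213: h=9, slot 9 empty → index 9.
Insert 604: h=9, slot 9 occupied → index 10.
Insert 386: h=12, slot 12 occupied → index 13.
Insert 978: h=9, slots 9,10,13 occupied → index 1.
Insert 714: h=0, slot 0 empty → index 0.
Insert 680: h=0, slots 0,1 occupied → index 4.
Table: [714, 978, _, _, 680, _, _, _, _, 213, 604, _, 590, 386, _, _, 118]

978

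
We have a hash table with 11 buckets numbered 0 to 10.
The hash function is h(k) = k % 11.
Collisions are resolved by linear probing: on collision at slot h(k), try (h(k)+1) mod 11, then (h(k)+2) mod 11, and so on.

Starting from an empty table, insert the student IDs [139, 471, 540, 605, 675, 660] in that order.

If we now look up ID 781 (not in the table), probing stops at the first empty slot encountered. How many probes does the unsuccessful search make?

4

Insert 139: h=7, slot 7 empty => index 7.
Insert 471: h=9, slot 9 empty => index 9.
Insert 540: h=1, slot 1 empty => index 1.
Insert 605: h=0, slot 0 empty => index 0.
Insert 675: h=4, slot 4 empty => index 4.
Insert 660: h=0, slots 0,1 occupied => index 2.
Table: [605, 540, 660, _, 675, _, _, 139, _, 471, _]
Lookup 781: h=0, probe 0,1,2,3 → slot 3 empty, not found.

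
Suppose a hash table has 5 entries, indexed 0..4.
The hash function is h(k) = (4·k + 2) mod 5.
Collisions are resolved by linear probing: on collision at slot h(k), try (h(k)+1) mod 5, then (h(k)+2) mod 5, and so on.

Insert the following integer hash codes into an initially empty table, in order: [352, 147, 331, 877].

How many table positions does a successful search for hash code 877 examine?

4

Insert 352: h=0, slot 0 empty → index 0.
Insert 147: h=0, slot 0 occupied → index 1.
Insert 331: h=1, slot 1 occupied → index 2.
Insert 877: h=0, slots 0,1,2 occupied → index 3.
Table: [352, 147, 331, 877, -]
Lookup 877: h=0, probe 0,1,2,3 → found at 3.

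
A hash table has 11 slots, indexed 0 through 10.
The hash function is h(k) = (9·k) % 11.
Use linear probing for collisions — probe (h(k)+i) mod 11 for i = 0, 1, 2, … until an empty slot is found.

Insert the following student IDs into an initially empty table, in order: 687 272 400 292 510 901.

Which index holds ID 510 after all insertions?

4

687 hashes to 1; slot 1 is free → place at 1.
272 hashes to 6; slot 6 is free → place at 6.
400 hashes to 3; slot 3 is free → place at 3.
292 hashes to 10; slot 10 is free → place at 10.
510 hashes to 3; 3 taken → place at 4.
901 hashes to 2; slot 2 is free → place at 2.
Table: [., 687, 901, 400, 510, ., 272, ., ., ., 292]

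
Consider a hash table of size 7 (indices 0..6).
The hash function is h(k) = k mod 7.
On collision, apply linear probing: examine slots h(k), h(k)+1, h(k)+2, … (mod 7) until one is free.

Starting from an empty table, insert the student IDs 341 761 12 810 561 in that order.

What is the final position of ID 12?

0

341 hashes to 5; slot 5 is free → place at 5.
761 hashes to 5; 5 taken → place at 6.
12 hashes to 5; 5,6 taken → place at 0.
810 hashes to 5; 5,6,0 taken → place at 1.
561 hashes to 1; 1 taken → place at 2.
Table: [12, 810, 561, -, -, 341, 761]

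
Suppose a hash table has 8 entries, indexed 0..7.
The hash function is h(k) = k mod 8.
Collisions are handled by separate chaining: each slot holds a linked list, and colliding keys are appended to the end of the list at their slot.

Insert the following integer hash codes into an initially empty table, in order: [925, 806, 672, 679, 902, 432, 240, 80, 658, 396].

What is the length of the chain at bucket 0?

925 → bucket 5
806 → bucket 6
672 → bucket 0
679 → bucket 7
902 → bucket 6 (collision)
432 → bucket 0 (collision)
240 → bucket 0 (collision)
80 → bucket 0 (collision)
658 → bucket 2
396 → bucket 4
Final buckets:
0: 672 -> 432 -> 240 -> 80
1: -
2: 658
3: -
4: 396
5: 925
6: 806 -> 902
7: 679

4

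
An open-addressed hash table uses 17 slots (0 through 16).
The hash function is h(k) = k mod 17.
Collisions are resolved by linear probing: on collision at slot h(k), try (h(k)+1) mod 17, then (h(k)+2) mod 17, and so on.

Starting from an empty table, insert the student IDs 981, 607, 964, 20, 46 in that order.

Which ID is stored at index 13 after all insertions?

607

Insert 981: h=12, slot 12 empty -> index 12.
Insert 607: h=12, slot 12 occupied -> index 13.
Insert 964: h=12, slots 12,13 occupied -> index 14.
Insert 20: h=3, slot 3 empty -> index 3.
Insert 46: h=12, slots 12,13,14 occupied -> index 15.
Table: [—, —, —, 20, —, —, —, —, —, —, —, —, 981, 607, 964, 46, —]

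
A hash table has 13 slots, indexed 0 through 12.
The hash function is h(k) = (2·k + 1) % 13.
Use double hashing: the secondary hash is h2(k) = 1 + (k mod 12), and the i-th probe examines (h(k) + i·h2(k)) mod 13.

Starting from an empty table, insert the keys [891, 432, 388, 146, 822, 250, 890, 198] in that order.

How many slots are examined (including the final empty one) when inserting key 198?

3

891 hashes to 2; slot 2 is free → place at 2.
432 hashes to 7; slot 7 is free → place at 7.
388 hashes to 10; slot 10 is free → place at 10.
146 hashes to 7, h2=3; 7,10 taken → place at 0.
822 hashes to 7, h2=7; 7 taken → place at 1.
250 hashes to 7, h2=11; 7 taken → place at 5.
890 hashes to 0, h2=3; 0 taken → place at 3.
198 hashes to 7, h2=7; 7,1 taken → place at 8.
Table: [146, 822, 891, 890, _, 250, _, 432, 198, _, 388, _, _]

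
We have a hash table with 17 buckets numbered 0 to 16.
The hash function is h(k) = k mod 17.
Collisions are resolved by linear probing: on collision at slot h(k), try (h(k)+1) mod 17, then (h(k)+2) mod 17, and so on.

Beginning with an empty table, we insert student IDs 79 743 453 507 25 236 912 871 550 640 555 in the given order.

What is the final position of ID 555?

79 hashes to 11; slot 11 is free → place at 11.
743 hashes to 12; slot 12 is free → place at 12.
453 hashes to 11; 11,12 taken → place at 13.
507 hashes to 14; slot 14 is free → place at 14.
25 hashes to 8; slot 8 is free → place at 8.
236 hashes to 15; slot 15 is free → place at 15.
912 hashes to 11; 11,12,13,14,15 taken → place at 16.
871 hashes to 4; slot 4 is free → place at 4.
550 hashes to 6; slot 6 is free → place at 6.
640 hashes to 11; 11,12,13,14,15,16 taken → place at 0.
555 hashes to 11; 11,12,13,14,15,16,0 taken → place at 1.
Table: [640, 555, —, —, 871, —, 550, —, 25, —, —, 79, 743, 453, 507, 236, 912]

1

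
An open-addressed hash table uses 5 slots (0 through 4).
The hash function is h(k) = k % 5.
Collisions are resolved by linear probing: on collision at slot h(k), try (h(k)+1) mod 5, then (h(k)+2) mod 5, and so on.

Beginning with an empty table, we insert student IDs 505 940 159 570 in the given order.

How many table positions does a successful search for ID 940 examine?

2

505 hashes to 0; slot 0 is free => place at 0.
940 hashes to 0; 0 taken => place at 1.
159 hashes to 4; slot 4 is free => place at 4.
570 hashes to 0; 0,1 taken => place at 2.
Table: [505, 940, 570, —, 159]
Lookup 940: h=0, probe 0,1 → found at 1.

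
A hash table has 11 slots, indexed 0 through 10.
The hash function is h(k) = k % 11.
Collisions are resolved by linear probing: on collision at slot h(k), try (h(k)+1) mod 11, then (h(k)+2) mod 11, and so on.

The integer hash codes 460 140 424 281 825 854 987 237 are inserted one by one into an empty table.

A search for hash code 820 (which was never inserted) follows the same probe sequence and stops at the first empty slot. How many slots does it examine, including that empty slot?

9

460: h=9 → slot 9
140: h=8 → slot 8
424: h=6 → slot 6
281: h=6, probe 6,7 → slot 7
825: h=0 → slot 0
854: h=7, probe 7,8,9,10 → slot 10
987: h=8, probe 8,9,10,0,1 → slot 1
237: h=6, probe 6,7,8,9,10,0,1,2 → slot 2
Table: [825, 987, 237, —, —, —, 424, 281, 140, 460, 854]
Lookup 820: h=6, probe 6,7,8,9,10,0,1,2,3 → slot 3 empty, not found.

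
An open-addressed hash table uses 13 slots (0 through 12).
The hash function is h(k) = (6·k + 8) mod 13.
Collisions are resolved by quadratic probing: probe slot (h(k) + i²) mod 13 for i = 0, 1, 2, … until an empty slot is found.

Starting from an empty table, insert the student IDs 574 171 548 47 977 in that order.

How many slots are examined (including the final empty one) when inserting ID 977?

4

Insert 574: h=7, slot 7 empty => index 7.
Insert 171: h=7, slot 7 occupied => index 8.
Insert 548: h=7, slots 7,8 occupied => index 11.
Insert 47: h=4, slot 4 empty => index 4.
Insert 977: h=7, slots 7,8,11 occupied => index 3.
Table: [∅, ∅, ∅, 977, 47, ∅, ∅, 574, 171, ∅, ∅, 548, ∅]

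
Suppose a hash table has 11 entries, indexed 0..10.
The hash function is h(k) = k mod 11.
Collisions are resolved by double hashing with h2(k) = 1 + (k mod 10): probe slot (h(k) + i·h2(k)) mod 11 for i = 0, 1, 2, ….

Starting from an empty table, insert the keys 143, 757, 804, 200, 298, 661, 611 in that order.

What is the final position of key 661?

3

143: h=0 => slot 0
757: h=9 => slot 9
804: h=1 => slot 1
200: h=2 => slot 2
298: h=1, h2=9, probe 1,10 => slot 10
661: h=1, h2=2, probe 1,3 => slot 3
611: h=6 => slot 6
Table: [143, 804, 200, 661, -, -, 611, -, -, 757, 298]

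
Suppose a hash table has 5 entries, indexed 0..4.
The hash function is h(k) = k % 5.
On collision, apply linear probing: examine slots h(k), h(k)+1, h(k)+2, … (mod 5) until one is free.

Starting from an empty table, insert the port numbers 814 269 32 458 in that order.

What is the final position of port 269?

814 hashes to 4; slot 4 is free → place at 4.
269 hashes to 4; 4 taken → place at 0.
32 hashes to 2; slot 2 is free → place at 2.
458 hashes to 3; slot 3 is free → place at 3.
Table: [269, ., 32, 458, 814]

0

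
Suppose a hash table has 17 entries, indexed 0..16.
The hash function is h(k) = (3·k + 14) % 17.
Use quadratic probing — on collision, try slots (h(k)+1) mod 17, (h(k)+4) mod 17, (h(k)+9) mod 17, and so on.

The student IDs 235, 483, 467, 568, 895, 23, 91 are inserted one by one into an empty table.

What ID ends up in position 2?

568

235 hashes to 5; slot 5 is free => place at 5.
483 hashes to 1; slot 1 is free => place at 1.
467 hashes to 4; slot 4 is free => place at 4.
568 hashes to 1; 1 taken => place at 2.
895 hashes to 13; slot 13 is free => place at 13.
23 hashes to 15; slot 15 is free => place at 15.
91 hashes to 15; 15 taken => place at 16.
Table: [_, 483, 568, _, 467, 235, _, _, _, _, _, _, _, 895, _, 23, 91]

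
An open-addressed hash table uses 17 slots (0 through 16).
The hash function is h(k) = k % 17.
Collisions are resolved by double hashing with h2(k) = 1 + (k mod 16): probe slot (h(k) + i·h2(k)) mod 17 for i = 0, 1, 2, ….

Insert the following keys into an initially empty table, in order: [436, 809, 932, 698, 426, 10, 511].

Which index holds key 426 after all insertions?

12

436: h=11 => slot 11
809: h=10 => slot 10
932: h=14 => slot 14
698: h=1 => slot 1
426: h=1, h2=11, probe 1,12 => slot 12
10: h=10, h2=11, probe 10,4 => slot 4
511: h=1, h2=16, probe 1,0 => slot 0
Table: [511, 698, -, -, 10, -, -, -, -, -, 809, 436, 426, -, 932, -, -]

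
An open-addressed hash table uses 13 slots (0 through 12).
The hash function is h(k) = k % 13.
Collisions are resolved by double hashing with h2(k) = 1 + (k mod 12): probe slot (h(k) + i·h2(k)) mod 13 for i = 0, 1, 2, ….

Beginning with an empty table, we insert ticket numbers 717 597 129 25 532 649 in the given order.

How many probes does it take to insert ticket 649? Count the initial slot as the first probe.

3

Insert 717: h=2, slot 2 empty → index 2.
Insert 597: h=12, slot 12 empty → index 12.
Insert 129: h=12, h2=10, slot 12 occupied → index 9.
Insert 25: h=12, h2=2, slot 12 occupied → index 1.
Insert 532: h=12, h2=5, slot 12 occupied → index 4.
Insert 649: h=12, h2=2, slots 12,1 occupied → index 3.
Table: [-, 25, 717, 649, 532, -, -, -, -, 129, -, -, 597]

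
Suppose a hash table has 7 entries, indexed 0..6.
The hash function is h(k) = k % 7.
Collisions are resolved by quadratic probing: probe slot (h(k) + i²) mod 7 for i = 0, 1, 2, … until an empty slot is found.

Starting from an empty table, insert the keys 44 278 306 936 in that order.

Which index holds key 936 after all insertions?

Insert 44: h=2, slot 2 empty -> index 2.
Insert 278: h=5, slot 5 empty -> index 5.
Insert 306: h=5, slot 5 occupied -> index 6.
Insert 936: h=5, slots 5,6,2 occupied -> index 0.
Table: [936, —, 44, —, —, 278, 306]

0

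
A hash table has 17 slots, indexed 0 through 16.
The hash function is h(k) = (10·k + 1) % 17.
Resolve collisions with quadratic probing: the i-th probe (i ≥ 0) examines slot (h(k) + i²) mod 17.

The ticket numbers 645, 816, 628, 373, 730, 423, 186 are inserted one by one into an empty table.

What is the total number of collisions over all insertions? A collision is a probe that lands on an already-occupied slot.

645: h=8 -> slot 8
816: h=1 -> slot 1
628: h=8, probe 8,9 -> slot 9
373: h=8, probe 8,9,12 -> slot 12
730: h=8, probe 8,9,12,0 -> slot 0
423: h=15 -> slot 15
186: h=8, probe 8,9,12,0,7 -> slot 7
Table: [730, 816, -, -, -, -, -, 186, 645, 628, -, -, 373, -, -, 423, -]

10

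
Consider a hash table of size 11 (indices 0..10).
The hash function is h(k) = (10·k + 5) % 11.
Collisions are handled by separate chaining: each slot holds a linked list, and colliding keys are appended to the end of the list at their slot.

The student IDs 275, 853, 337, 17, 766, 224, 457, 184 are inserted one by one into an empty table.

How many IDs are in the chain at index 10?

3

Insert 275: h=5, bucket 5 empty -> new chain.
Insert 853: h=10, bucket 10 empty -> new chain.
Insert 337: h=9, bucket 9 empty -> new chain.
Insert 17: h=10, bucket 10 nonempty -> append to chain.
Insert 766: h=9, bucket 9 nonempty -> append to chain.
Insert 224: h=1, bucket 1 empty -> new chain.
Insert 457: h=10, bucket 10 nonempty -> append to chain.
Insert 184: h=8, bucket 8 empty -> new chain.
Final buckets:
0: _
1: 224
2: _
3: _
4: _
5: 275
6: _
7: _
8: 184
9: 337 -> 766
10: 853 -> 17 -> 457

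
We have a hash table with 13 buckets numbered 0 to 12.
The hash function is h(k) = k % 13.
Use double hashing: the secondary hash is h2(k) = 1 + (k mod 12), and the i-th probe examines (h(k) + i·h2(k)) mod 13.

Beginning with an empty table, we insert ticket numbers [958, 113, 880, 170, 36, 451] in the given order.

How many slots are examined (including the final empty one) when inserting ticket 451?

958: h=9 -> slot 9
113: h=9, h2=6, probe 9,2 -> slot 2
880: h=9, h2=5, probe 9,1 -> slot 1
170: h=1, h2=3, probe 1,4 -> slot 4
36: h=10 -> slot 10
451: h=9, h2=8, probe 9,4,12 -> slot 12
Table: [-, 880, 113, -, 170, -, -, -, -, 958, 36, -, 451]

3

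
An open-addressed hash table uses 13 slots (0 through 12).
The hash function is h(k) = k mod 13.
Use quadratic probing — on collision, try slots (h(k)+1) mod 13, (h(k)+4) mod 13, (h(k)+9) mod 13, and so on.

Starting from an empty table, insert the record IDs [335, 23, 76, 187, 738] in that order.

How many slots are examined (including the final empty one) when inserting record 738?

335 hashes to 10; slot 10 is free → place at 10.
23 hashes to 10; 10 taken → place at 11.
76 hashes to 11; 11 taken → place at 12.
187 hashes to 5; slot 5 is free → place at 5.
738 hashes to 10; 10,11 taken → place at 1.
Table: [-, 738, -, -, -, 187, -, -, -, -, 335, 23, 76]

3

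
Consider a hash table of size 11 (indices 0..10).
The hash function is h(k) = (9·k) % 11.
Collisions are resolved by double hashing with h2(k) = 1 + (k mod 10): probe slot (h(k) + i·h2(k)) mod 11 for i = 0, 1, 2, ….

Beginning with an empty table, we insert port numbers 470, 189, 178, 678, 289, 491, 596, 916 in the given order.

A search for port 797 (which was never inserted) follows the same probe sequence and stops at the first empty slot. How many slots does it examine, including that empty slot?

470: h=6 → slot 6
189: h=7 → slot 7
178: h=7, h2=9, probe 7,5 → slot 5
678: h=8 → slot 8
289: h=5, h2=10, probe 5,4 → slot 4
491: h=8, h2=2, probe 8,10 → slot 10
596: h=7, h2=7, probe 7,3 → slot 3
916: h=5, h2=7, probe 5,1 → slot 1
Table: [_, 916, _, 596, 289, 178, 470, 189, 678, _, 491]
Lookup 797: h=1, h2=8, probe 1,9 → slot 9 empty, not found.

2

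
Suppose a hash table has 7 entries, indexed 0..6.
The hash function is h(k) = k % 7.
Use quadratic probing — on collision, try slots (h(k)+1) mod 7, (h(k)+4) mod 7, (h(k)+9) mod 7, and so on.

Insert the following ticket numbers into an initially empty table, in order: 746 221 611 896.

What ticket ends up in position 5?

746 hashes to 4; slot 4 is free → place at 4.
221 hashes to 4; 4 taken → place at 5.
611 hashes to 2; slot 2 is free → place at 2.
896 hashes to 0; slot 0 is free → place at 0.
Table: [896, -, 611, -, 746, 221, -]

221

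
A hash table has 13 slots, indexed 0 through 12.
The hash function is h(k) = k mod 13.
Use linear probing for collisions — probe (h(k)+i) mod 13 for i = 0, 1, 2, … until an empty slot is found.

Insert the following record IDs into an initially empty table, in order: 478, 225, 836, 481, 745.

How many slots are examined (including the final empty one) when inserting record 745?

478: h=10 -> slot 10
225: h=4 -> slot 4
836: h=4, probe 4,5 -> slot 5
481: h=0 -> slot 0
745: h=4, probe 4,5,6 -> slot 6
Table: [481, -, -, -, 225, 836, 745, -, -, -, 478, -, -]

3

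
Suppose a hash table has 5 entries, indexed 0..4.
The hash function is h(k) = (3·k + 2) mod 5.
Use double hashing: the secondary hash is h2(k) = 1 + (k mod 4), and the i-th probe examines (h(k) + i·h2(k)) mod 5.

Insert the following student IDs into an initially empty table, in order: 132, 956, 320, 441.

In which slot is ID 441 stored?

4

132 hashes to 3; slot 3 is free → place at 3.
956 hashes to 0; slot 0 is free → place at 0.
320 hashes to 2; slot 2 is free → place at 2.
441 hashes to 0, h2=2; 0,2 taken → place at 4.
Table: [956, ∅, 320, 132, 441]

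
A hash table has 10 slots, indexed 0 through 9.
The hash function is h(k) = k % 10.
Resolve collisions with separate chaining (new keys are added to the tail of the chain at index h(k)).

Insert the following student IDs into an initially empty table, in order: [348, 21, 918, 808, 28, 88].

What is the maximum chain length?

348 -> bucket 8
21 -> bucket 1
918 -> bucket 8 (collision)
808 -> bucket 8 (collision)
28 -> bucket 8 (collision)
88 -> bucket 8 (collision)
Final buckets:
0: _
1: 21
2: _
3: _
4: _
5: _
6: _
7: _
8: 348 -> 918 -> 808 -> 28 -> 88
9: _

5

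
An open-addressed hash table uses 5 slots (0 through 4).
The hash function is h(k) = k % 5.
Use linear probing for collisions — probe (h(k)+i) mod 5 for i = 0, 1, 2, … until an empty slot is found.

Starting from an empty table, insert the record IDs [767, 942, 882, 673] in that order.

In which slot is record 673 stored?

0

767: h=2 → slot 2
942: h=2, probe 2,3 → slot 3
882: h=2, probe 2,3,4 → slot 4
673: h=3, probe 3,4,0 → slot 0
Table: [673, ., 767, 942, 882]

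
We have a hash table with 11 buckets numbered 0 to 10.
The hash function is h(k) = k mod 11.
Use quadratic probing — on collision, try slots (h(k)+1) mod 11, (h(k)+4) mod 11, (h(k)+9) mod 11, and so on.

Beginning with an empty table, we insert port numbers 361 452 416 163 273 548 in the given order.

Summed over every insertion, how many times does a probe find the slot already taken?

10

361 hashes to 9; slot 9 is free -> place at 9.
452 hashes to 1; slot 1 is free -> place at 1.
416 hashes to 9; 9 taken -> place at 10.
163 hashes to 9; 9,10 taken -> place at 2.
273 hashes to 9; 9,10,2 taken -> place at 7.
548 hashes to 9; 9,10,2,7 taken -> place at 3.
Table: [-, 452, 163, 548, -, -, -, 273, -, 361, 416]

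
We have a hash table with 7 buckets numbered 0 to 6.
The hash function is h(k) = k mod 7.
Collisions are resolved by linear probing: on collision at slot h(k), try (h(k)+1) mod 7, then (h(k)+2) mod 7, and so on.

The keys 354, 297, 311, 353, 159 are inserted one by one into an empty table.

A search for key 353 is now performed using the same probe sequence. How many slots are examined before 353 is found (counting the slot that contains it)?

354: h=4 → slot 4
297: h=3 → slot 3
311: h=3, probe 3,4,5 → slot 5
353: h=3, probe 3,4,5,6 → slot 6
159: h=5, probe 5,6,0 → slot 0
Table: [159, —, —, 297, 354, 311, 353]
Lookup 353: h=3, probe 3,4,5,6 → found at 6.

4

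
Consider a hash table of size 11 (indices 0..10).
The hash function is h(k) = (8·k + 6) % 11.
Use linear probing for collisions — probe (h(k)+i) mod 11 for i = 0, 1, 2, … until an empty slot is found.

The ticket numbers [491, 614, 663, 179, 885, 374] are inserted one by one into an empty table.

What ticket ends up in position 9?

Insert 491: h=7, slot 7 empty → index 7.
Insert 614: h=1, slot 1 empty → index 1.
Insert 663: h=8, slot 8 empty → index 8.
Insert 179: h=8, slot 8 occupied → index 9.
Insert 885: h=2, slot 2 empty → index 2.
Insert 374: h=6, slot 6 empty → index 6.
Table: [., 614, 885, ., ., ., 374, 491, 663, 179, .]

179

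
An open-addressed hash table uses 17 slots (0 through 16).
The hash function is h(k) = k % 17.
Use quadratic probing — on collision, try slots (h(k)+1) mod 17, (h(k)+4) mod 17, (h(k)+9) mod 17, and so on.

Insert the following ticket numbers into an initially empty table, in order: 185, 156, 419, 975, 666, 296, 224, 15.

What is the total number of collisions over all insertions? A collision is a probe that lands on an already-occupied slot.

5

185: h=15 → slot 15
156: h=3 → slot 3
419: h=11 → slot 11
975: h=6 → slot 6
666: h=3, probe 3,4 → slot 4
296: h=7 → slot 7
224: h=3, probe 3,4,7,12 → slot 12
15: h=15, probe 15,16 → slot 16
Table: [—, —, —, 156, 666, —, 975, 296, —, —, —, 419, 224, —, —, 185, 15]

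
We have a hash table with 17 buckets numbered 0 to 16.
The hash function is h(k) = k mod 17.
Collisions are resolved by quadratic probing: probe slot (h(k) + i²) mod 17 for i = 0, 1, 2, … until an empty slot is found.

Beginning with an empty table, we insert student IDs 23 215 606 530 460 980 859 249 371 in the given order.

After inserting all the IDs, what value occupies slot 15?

980

23 hashes to 6; slot 6 is free -> place at 6.
215 hashes to 11; slot 11 is free -> place at 11.
606 hashes to 11; 11 taken -> place at 12.
530 hashes to 3; slot 3 is free -> place at 3.
460 hashes to 1; slot 1 is free -> place at 1.
980 hashes to 11; 11,12 taken -> place at 15.
859 hashes to 9; slot 9 is free -> place at 9.
249 hashes to 11; 11,12,15,3 taken -> place at 10.
371 hashes to 14; slot 14 is free -> place at 14.
Table: [∅, 460, ∅, 530, ∅, ∅, 23, ∅, ∅, 859, 249, 215, 606, ∅, 371, 980, ∅]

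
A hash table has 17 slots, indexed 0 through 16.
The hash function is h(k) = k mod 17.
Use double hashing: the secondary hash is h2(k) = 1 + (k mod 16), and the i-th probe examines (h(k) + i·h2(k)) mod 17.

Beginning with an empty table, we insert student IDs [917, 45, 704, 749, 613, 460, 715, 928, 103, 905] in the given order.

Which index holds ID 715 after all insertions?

8

Insert 917: h=16, slot 16 empty => index 16.
Insert 45: h=11, slot 11 empty => index 11.
Insert 704: h=7, slot 7 empty => index 7.
Insert 749: h=1, slot 1 empty => index 1.
Insert 613: h=1, h2=6, slots 1,7 occupied => index 13.
Insert 460: h=1, h2=13, slot 1 occupied => index 14.
Insert 715: h=1, h2=12, slots 1,13 occupied => index 8.
Insert 928: h=10, slot 10 empty => index 10.
Insert 103: h=1, h2=8, slot 1 occupied => index 9.
Insert 905: h=4, slot 4 empty => index 4.
Table: [—, 749, —, —, 905, —, —, 704, 715, 103, 928, 45, —, 613, 460, —, 917]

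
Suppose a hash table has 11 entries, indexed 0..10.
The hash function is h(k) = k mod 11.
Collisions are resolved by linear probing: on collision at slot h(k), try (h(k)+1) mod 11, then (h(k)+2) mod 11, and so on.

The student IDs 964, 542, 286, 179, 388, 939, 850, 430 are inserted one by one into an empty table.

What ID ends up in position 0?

286

Insert 964: h=7, slot 7 empty => index 7.
Insert 542: h=3, slot 3 empty => index 3.
Insert 286: h=0, slot 0 empty => index 0.
Insert 179: h=3, slot 3 occupied => index 4.
Insert 388: h=3, slots 3,4 occupied => index 5.
Insert 939: h=4, slots 4,5 occupied => index 6.
Insert 850: h=3, slots 3,4,5,6,7 occupied => index 8.
Insert 430: h=1, slot 1 empty => index 1.
Table: [286, 430, -, 542, 179, 388, 939, 964, 850, -, -]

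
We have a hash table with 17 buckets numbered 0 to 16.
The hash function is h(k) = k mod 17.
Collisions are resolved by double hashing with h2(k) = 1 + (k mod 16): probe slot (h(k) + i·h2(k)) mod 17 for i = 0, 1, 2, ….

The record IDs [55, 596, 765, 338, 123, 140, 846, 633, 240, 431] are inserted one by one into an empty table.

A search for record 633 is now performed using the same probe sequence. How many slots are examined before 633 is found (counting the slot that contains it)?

Insert 55: h=4, slot 4 empty -> index 4.
Insert 596: h=1, slot 1 empty -> index 1.
Insert 765: h=0, slot 0 empty -> index 0.
Insert 338: h=15, slot 15 empty -> index 15.
Insert 123: h=4, h2=12, slot 4 occupied -> index 16.
Insert 140: h=4, h2=13, slots 4,0 occupied -> index 13.
Insert 846: h=13, h2=15, slot 13 occupied -> index 11.
Insert 633: h=4, h2=10, slot 4 occupied -> index 14.
Insert 240: h=2, slot 2 empty -> index 2.
Insert 431: h=6, slot 6 empty -> index 6.
Table: [765, 596, 240, _, 55, _, 431, _, _, _, _, 846, _, 140, 633, 338, 123]
Lookup 633: h=4, h2=10, probe 4,14 → found at 14.

2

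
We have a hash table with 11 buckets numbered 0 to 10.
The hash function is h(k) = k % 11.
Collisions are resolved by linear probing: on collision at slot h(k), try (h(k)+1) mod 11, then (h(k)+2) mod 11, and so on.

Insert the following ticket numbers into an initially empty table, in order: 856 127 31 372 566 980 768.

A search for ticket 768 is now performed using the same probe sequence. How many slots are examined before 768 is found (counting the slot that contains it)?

856: h=9 → slot 9
127: h=6 → slot 6
31: h=9, probe 9,10 → slot 10
372: h=9, probe 9,10,0 → slot 0
566: h=5 → slot 5
980: h=1 → slot 1
768: h=9, probe 9,10,0,1,2 → slot 2
Table: [372, 980, 768, -, -, 566, 127, -, -, 856, 31]
Lookup 768: h=9, probe 9,10,0,1,2 → found at 2.

5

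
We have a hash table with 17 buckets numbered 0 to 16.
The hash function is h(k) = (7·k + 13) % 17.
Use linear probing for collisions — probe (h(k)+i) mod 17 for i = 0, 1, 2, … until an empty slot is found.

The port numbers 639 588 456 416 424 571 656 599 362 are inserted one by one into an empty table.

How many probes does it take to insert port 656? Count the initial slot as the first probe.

Insert 639: h=15, slot 15 empty -> index 15.
Insert 588: h=15, slot 15 occupied -> index 16.
Insert 456: h=9, slot 9 empty -> index 9.
Insert 416: h=1, slot 1 empty -> index 1.
Insert 424: h=6, slot 6 empty -> index 6.
Insert 571: h=15, slots 15,16 occupied -> index 0.
Insert 656: h=15, slots 15,16,0,1 occupied -> index 2.
Insert 599: h=7, slot 7 empty -> index 7.
Insert 362: h=14, slot 14 empty -> index 14.
Table: [571, 416, 656, _, _, _, 424, 599, _, 456, _, _, _, _, 362, 639, 588]

5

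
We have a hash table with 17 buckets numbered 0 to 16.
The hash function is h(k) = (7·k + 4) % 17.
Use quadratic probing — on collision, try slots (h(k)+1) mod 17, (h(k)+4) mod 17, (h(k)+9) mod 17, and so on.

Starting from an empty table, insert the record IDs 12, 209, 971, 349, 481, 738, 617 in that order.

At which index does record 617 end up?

9

Insert 12: h=3, slot 3 empty -> index 3.
Insert 209: h=5, slot 5 empty -> index 5.
Insert 971: h=1, slot 1 empty -> index 1.
Insert 349: h=16, slot 16 empty -> index 16.
Insert 481: h=5, slot 5 occupied -> index 6.
Insert 738: h=2, slot 2 empty -> index 2.
Insert 617: h=5, slots 5,6 occupied -> index 9.
Table: [., 971, 738, 12, ., 209, 481, ., ., 617, ., ., ., ., ., ., 349]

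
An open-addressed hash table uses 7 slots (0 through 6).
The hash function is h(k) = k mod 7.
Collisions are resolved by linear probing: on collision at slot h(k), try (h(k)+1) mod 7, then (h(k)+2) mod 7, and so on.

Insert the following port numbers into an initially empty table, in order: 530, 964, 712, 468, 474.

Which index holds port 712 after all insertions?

530: h=5 -> slot 5
964: h=5, probe 5,6 -> slot 6
712: h=5, probe 5,6,0 -> slot 0
468: h=6, probe 6,0,1 -> slot 1
474: h=5, probe 5,6,0,1,2 -> slot 2
Table: [712, 468, 474, ∅, ∅, 530, 964]

0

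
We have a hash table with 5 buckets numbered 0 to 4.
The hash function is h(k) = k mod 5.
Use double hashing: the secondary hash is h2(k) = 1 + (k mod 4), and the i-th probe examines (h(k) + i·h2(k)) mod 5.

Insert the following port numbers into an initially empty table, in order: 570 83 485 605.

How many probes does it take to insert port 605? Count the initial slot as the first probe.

3

Insert 570: h=0, slot 0 empty => index 0.
Insert 83: h=3, slot 3 empty => index 3.
Insert 485: h=0, h2=2, slot 0 occupied => index 2.
Insert 605: h=0, h2=2, slots 0,2 occupied => index 4.
Table: [570, ., 485, 83, 605]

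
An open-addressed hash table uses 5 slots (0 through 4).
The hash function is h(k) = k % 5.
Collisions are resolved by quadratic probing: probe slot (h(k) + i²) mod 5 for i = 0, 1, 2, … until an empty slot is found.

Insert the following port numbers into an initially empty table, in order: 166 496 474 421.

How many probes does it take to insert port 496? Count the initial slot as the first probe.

2

166 hashes to 1; slot 1 is free => place at 1.
496 hashes to 1; 1 taken => place at 2.
474 hashes to 4; slot 4 is free => place at 4.
421 hashes to 1; 1,2 taken => place at 0.
Table: [421, 166, 496, -, 474]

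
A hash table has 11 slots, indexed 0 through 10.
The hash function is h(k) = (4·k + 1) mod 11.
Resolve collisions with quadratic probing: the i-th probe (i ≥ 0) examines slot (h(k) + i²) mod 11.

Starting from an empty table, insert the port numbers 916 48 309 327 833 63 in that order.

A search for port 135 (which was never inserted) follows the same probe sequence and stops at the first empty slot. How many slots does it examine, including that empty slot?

2

Insert 916: h=2, slot 2 empty -> index 2.
Insert 48: h=6, slot 6 empty -> index 6.
Insert 309: h=5, slot 5 empty -> index 5.
Insert 327: h=0, slot 0 empty -> index 0.
Insert 833: h=0, slot 0 occupied -> index 1.
Insert 63: h=0, slots 0,1 occupied -> index 4.
Table: [327, 833, 916, ∅, 63, 309, 48, ∅, ∅, ∅, ∅]
Lookup 135: h=2, probe 2,3 → slot 3 empty, not found.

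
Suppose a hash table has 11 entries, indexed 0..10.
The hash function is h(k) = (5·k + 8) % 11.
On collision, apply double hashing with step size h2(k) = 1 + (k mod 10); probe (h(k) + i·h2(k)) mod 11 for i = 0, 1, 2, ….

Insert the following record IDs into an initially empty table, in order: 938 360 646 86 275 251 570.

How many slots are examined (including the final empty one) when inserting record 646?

938: h=1 => slot 1
360: h=4 => slot 4
646: h=4, h2=7, probe 4,0 => slot 0
86: h=9 => slot 9
275: h=8 => slot 8
251: h=9, h2=2, probe 9,0,2 => slot 2
570: h=9, h2=1, probe 9,10 => slot 10
Table: [646, 938, 251, ∅, 360, ∅, ∅, ∅, 275, 86, 570]

2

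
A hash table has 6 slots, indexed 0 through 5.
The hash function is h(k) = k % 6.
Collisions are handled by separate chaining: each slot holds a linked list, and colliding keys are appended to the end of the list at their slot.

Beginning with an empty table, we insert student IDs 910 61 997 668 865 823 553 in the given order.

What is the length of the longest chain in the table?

5

910 → bucket 4
61 → bucket 1
997 → bucket 1 (collision)
668 → bucket 2
865 → bucket 1 (collision)
823 → bucket 1 (collision)
553 → bucket 1 (collision)
Final buckets:
0: _
1: 61 -> 997 -> 865 -> 823 -> 553
2: 668
3: _
4: 910
5: _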